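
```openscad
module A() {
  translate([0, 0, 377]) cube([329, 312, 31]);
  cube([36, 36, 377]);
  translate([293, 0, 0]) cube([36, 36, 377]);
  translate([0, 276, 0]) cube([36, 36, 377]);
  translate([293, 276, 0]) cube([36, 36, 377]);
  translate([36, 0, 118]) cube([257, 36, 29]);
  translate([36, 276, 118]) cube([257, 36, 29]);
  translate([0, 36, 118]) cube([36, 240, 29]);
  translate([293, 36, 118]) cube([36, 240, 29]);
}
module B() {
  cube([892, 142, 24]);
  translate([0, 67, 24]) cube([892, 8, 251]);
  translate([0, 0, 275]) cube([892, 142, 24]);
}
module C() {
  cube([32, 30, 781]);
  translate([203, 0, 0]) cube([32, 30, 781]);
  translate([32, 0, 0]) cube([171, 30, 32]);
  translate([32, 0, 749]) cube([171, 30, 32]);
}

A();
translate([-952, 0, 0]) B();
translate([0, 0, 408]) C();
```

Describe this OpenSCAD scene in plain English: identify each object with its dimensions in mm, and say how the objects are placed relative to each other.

A is a four-legged stool. The seat is a 329×312×31 mm slab whose top surface is at z = 408 mm; four square legs, each 36×36 mm in cross-section, run from the floor (z = 0) to the underside of the seat, each flush with a corner of the seat. Four stretchers, 36 mm wide and 29 mm tall, connect adjacent legs with their undersides at z = 118 mm, each running between the inner faces of the legs it joins and aligned with the legs' outer faces on the other axis.

B is an I-beam lying along x, 892 mm long. Overall section height 299 mm. Two flanges 142 mm wide (y) and 24 mm thick, one on the floor and one at the top; a web 8 mm thick runs between them, centred on the flange width.

C is a rectangular picture frame lying in the x–z plane (depth along y). The opening is 171 mm wide (x) by 717 mm tall (z), surrounded by a border 32 mm wide on all four sides. The frame is 30 mm deep and is made of two full-height vertical stiles with two horizontal rails fitted between them.

The I-beam is on the floor beside the stool on its −x side. The picture frame is on top of the stool.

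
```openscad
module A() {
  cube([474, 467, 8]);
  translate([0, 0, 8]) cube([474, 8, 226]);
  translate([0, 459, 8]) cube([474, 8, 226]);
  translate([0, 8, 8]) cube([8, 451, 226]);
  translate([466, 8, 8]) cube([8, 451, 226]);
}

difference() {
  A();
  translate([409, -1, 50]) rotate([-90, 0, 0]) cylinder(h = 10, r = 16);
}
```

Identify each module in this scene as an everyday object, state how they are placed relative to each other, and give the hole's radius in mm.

The subtracted cylinder has r = 16 mm.

A is an open box. The open box has a circular hole through its front wall. The hole's radius is 16 mm.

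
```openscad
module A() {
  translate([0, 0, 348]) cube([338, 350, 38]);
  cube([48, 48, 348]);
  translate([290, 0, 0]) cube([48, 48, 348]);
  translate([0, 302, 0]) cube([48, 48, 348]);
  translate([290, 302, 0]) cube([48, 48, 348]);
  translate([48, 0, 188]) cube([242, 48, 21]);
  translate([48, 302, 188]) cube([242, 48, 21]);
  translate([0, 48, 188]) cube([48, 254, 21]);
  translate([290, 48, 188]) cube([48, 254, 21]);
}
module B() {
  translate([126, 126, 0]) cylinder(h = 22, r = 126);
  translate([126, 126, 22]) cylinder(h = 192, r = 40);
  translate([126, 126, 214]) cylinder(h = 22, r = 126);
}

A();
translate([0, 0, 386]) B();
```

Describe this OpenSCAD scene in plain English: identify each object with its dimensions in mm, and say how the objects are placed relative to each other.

A is a four-legged stool. The seat is a 338×350×38 mm slab whose top surface is at z = 386 mm; four square legs, each 48×48 mm in cross-section, run from the floor (z = 0) to the underside of the seat, each flush with a corner of the seat. Four stretchers, 48 mm wide and 21 mm tall, connect adjacent legs with their undersides at z = 188 mm, each running between the inner faces of the legs it joins and aligned with the legs' outer faces on the other axis.

B is a spool: two coaxial disc flanges of radius 126 mm and thickness 22 mm, joined by a core cylinder of radius 40 mm and height 192 mm. The lower flange rests on z = 0 and the three cylinders share a vertical axis.

The spool is on top of the stool.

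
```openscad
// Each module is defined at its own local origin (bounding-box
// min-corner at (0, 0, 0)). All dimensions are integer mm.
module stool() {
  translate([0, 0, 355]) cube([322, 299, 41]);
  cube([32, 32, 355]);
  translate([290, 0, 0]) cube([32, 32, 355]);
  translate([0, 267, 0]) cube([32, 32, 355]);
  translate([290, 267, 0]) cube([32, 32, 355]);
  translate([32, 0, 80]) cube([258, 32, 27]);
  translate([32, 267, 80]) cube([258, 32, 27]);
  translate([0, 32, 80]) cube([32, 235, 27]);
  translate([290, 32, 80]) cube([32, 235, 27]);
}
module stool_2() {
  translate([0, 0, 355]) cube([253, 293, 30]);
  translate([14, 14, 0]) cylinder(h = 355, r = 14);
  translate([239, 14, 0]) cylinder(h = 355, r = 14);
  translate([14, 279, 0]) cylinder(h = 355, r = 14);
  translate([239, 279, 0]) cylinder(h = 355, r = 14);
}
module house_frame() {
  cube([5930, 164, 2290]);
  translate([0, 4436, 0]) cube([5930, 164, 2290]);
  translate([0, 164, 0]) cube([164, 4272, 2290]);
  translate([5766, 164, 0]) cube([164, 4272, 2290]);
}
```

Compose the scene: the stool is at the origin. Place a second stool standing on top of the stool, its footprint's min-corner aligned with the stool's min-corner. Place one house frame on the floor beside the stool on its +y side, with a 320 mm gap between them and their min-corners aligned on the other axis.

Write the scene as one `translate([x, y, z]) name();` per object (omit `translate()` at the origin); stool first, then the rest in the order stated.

stool();
translate([0, 0, 396]) stool_2();
translate([0, 619, 0]) house_frame();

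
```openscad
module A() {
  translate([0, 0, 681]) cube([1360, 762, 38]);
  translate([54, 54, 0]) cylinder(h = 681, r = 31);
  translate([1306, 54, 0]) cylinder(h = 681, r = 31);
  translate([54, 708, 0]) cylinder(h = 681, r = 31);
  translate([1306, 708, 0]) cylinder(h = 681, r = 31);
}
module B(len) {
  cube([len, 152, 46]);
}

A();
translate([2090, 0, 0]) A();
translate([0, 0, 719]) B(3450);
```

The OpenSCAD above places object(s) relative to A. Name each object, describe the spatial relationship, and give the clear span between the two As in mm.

A is a table. B is a beam. A beam spans the tops of two tables. The clear span between the two tables is 730 mm.

Second table starts at x = 2090; first ends at x = 1360; clear span = 2090 − 1360 = 730 mm.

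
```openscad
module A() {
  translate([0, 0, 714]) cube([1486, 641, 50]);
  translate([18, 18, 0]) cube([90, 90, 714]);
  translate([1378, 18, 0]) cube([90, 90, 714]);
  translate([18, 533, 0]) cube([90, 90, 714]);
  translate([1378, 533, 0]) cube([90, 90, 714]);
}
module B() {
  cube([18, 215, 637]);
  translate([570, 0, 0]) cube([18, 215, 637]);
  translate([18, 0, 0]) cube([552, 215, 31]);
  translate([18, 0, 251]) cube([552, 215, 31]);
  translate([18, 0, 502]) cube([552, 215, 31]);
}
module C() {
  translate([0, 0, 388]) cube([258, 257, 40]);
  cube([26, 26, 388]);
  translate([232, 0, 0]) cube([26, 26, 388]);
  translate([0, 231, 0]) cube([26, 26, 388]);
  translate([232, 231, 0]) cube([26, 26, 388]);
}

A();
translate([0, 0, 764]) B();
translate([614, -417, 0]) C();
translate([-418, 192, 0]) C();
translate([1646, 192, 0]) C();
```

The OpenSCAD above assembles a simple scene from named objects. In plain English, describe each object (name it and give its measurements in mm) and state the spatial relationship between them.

A is a table: top 1486 mm (x) × 641 mm (y), 50 mm thick, upper face at z = 764 mm, on four 90×90 mm square legs, each inset 18 mm from the nearest pair of top edges, running from z = 0 to the bottom of the top.

B is an open bookshelf. Two side panels, each 18 mm thick, 215 mm deep and 637 mm tall, stand 588 mm apart (outside-to-outside). Between them sit 3 shelves, each 31 mm thick and 215 mm deep, spanning the full gap between the sides. The bottom shelf rests on the floor (its underside at z = 0) and the clear gap between one shelf's top and the next shelf's underside is 220 mm.

C is a four-legged stool. The seat is 258×257 mm, 40 mm thick, top at z = 428 mm. It stands on four square legs, each 26×26 mm in cross-section, from z = 0 to the seat underside, each flush with a corner of the seat.

The bookshelf is on top of the table. Three stools sit around the table at the −y, −x, +x sides.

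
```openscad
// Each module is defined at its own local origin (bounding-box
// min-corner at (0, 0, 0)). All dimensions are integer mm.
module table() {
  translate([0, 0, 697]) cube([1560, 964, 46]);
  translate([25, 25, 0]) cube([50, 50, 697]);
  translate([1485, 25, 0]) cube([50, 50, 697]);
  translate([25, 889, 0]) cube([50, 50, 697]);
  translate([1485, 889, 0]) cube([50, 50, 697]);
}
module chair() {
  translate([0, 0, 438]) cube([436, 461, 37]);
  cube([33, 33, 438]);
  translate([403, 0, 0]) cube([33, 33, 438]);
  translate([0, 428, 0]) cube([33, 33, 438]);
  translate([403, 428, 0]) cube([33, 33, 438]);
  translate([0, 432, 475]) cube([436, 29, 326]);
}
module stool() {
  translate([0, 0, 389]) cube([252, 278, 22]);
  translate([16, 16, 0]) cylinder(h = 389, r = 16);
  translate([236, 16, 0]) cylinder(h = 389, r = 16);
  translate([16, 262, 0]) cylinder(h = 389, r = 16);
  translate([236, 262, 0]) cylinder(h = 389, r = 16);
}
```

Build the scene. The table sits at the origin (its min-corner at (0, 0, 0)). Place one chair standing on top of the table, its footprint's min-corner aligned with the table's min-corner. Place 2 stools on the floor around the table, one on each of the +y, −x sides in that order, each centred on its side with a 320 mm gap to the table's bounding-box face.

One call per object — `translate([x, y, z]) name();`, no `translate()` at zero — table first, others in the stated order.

table();
translate([0, 0, 743]) chair();
translate([654, 1284, 0]) stool();
translate([-572, 343, 0]) stool();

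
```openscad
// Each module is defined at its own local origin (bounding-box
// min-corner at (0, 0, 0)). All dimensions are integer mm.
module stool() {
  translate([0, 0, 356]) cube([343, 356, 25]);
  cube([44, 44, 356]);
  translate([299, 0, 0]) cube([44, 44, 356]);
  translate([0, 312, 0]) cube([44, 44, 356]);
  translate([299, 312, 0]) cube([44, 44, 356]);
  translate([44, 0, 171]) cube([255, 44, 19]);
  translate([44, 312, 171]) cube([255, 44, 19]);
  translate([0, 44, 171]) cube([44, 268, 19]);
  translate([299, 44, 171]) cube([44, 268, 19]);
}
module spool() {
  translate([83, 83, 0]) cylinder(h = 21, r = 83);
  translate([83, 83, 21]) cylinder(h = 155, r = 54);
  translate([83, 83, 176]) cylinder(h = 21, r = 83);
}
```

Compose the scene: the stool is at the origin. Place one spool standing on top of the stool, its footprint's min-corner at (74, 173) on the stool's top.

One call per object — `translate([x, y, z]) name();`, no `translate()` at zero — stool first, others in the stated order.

stool();
translate([74, 173, 381]) spool();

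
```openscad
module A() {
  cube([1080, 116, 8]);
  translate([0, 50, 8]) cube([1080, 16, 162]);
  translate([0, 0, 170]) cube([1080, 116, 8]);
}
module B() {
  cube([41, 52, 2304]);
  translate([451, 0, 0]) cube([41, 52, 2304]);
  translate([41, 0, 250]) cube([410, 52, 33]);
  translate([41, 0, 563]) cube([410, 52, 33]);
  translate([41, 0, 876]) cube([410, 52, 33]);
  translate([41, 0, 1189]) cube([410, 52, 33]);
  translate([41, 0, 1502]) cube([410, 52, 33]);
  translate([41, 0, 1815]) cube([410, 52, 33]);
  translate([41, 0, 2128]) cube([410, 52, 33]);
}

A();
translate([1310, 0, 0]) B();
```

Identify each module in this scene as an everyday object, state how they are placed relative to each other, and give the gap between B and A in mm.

A is an I-beam. B is a ladder. The ladder is on the floor beside the I-beam on its +x side. The gap between the ladder and the I-beam is 230 mm.

The ladder's nearest face is 230 mm from the I-beam's +x face.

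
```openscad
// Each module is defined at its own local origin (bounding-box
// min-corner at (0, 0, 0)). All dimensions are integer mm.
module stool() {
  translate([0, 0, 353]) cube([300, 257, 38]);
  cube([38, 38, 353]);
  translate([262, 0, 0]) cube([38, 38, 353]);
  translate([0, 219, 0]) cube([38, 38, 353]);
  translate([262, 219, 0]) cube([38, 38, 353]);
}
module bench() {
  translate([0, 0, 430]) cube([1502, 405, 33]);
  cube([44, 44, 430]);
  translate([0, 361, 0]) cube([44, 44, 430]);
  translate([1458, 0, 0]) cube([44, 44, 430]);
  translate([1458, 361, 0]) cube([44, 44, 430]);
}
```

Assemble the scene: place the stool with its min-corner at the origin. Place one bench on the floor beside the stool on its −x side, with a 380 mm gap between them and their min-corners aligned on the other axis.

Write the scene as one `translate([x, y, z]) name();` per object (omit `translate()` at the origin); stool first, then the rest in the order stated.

stool();
translate([-1882, 0, 0]) bench();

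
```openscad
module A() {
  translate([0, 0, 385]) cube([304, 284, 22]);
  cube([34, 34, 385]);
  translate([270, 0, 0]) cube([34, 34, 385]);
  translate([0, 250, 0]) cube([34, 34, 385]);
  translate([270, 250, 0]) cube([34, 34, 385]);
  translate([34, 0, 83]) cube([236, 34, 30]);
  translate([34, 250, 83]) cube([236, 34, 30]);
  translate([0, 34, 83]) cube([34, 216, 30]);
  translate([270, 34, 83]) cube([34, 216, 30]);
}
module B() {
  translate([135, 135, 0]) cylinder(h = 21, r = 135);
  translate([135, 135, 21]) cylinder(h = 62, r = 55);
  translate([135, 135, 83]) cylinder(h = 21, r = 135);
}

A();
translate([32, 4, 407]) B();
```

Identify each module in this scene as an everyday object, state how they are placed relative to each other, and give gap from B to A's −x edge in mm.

A is a stool. B is a spool. The spool is on top of the stool. The gap from the spool to the stool's −x edge is 32 mm.

The spool's min-x is at 32; the stool's min-x is 0; gap = 32 mm.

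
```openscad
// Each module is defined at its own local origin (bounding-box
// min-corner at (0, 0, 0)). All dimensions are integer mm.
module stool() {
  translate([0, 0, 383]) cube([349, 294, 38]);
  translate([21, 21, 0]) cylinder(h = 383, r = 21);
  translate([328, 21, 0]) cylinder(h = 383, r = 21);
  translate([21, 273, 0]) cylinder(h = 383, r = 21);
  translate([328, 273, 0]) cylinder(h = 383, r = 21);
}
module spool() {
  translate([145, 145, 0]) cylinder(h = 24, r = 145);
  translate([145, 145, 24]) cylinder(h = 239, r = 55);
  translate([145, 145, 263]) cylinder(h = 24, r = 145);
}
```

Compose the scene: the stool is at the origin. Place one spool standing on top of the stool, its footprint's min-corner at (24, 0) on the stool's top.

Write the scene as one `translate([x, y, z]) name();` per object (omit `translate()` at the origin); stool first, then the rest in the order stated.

stool();
translate([24, 0, 421]) spool();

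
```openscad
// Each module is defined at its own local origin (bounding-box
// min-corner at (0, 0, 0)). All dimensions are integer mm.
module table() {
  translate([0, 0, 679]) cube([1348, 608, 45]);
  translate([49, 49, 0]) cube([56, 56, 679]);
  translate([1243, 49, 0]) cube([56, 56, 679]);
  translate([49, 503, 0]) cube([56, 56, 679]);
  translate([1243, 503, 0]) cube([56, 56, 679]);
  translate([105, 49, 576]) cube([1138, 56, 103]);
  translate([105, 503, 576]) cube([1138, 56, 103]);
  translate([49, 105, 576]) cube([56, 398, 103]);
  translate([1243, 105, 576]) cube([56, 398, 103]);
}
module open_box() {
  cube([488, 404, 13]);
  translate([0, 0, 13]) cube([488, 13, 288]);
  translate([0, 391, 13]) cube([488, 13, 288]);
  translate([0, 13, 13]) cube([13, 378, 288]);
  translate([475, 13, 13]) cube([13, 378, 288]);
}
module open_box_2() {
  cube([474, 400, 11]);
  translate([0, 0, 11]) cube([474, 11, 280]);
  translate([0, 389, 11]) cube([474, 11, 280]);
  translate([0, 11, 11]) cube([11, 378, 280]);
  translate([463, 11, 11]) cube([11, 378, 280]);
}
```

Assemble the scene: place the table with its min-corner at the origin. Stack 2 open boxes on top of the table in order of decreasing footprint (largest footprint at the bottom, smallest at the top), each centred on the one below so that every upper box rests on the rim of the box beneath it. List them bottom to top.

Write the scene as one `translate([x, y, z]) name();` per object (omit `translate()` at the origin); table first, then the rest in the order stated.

table();
translate([430, 102, 724]) open_box();
translate([437, 104, 1025]) open_box_2();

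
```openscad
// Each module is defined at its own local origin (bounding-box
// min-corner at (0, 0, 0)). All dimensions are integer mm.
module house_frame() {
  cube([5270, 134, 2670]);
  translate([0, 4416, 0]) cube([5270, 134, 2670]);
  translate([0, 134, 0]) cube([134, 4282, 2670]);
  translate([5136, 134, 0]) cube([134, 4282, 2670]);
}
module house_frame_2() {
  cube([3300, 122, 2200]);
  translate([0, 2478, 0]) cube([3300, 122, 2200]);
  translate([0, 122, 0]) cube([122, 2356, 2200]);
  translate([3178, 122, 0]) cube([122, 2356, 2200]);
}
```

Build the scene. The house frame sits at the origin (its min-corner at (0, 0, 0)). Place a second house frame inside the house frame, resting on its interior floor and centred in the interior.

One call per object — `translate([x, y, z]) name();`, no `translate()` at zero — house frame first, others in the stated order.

house_frame();
translate([985, 975, 0]) house_frame_2();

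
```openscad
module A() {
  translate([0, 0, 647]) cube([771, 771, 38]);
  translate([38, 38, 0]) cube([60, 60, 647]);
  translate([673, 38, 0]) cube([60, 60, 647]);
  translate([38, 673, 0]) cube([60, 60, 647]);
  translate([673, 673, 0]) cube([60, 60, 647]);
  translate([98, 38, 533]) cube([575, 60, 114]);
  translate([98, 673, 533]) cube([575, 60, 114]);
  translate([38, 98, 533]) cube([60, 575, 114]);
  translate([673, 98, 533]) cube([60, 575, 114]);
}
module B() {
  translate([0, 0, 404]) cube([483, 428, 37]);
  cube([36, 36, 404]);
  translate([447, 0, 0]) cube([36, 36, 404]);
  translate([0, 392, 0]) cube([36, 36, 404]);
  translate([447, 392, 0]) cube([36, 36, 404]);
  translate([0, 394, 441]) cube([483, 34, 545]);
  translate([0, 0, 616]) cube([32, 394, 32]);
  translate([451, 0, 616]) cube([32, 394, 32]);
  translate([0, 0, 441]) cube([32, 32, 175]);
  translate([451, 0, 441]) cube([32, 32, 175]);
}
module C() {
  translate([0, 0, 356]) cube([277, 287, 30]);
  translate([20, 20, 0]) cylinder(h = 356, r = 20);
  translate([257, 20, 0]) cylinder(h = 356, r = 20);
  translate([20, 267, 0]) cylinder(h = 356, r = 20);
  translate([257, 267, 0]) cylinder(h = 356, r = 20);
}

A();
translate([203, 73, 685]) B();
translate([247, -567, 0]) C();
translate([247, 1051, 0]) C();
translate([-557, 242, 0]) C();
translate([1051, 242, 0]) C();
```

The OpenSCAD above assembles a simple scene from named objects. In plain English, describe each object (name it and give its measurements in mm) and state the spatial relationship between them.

A is a table: top 771 mm (x) × 771 mm (y), 38 mm thick, upper face at z = 685 mm, on four 60×60 mm square legs, each inset 38 mm from the nearest pair of top edges, running from z = 0 to the bottom of the top. Four apron rails, 60 mm thick and 114 mm tall, run between adjacent legs with their top edges flush with the underside of the top and their outer faces flush with the legs' outer faces.

B is a chair. The seat is a 483×428×37 mm slab with its top at z = 441 mm, on four 36×36 mm corner legs (flush with the seat edges, standing on z = 0). A flat backrest 34 mm thick, 545 mm tall, spans the full seat width and rises from the seat top along its +y edge, rear face flush with the rear of the seat. Two armrests of 32×32 mm section run along each side from the seat's front edge to the front of the backrest, top faces 207 mm above the seat top and outer faces flush with the seat's x-edges; a 32×32 mm post under the front of each armrest stands on the seat at the front corner.

C is a four-legged stool. The seat is a 277×287×30 mm slab whose top surface is at z = 386 mm; four round legs, each 40 mm in diameter, run from the floor (z = 0) to the underside of the seat, each leg's axis is inset half a diameter from the nearest pair of seat edges (so the leg's bounding box is flush with the corner).

The chair is on top of the table. Four stools sit around the table at the −y, +y, −x, +x sides.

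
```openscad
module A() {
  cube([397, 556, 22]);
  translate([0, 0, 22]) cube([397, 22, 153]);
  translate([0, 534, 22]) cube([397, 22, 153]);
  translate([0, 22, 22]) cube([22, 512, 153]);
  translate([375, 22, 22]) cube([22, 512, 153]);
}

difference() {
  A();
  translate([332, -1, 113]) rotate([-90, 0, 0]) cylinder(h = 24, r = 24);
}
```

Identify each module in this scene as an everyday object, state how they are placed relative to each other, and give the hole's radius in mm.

The subtracted cylinder has r = 24 mm.

A is an open box. The open box has a circular hole through its front wall. The hole's radius is 24 mm.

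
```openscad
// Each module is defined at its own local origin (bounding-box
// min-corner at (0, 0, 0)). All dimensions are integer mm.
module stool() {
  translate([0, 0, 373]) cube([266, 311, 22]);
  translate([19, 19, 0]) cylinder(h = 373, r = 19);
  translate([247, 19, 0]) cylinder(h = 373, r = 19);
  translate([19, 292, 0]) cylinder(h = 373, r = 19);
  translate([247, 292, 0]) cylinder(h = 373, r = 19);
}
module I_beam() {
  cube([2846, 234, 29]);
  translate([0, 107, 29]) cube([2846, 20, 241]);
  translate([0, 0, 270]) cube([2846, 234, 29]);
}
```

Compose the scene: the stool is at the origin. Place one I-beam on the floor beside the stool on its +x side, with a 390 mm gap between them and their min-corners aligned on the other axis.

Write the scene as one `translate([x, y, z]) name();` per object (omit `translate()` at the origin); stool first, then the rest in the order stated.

stool();
translate([656, 0, 0]) I_beam();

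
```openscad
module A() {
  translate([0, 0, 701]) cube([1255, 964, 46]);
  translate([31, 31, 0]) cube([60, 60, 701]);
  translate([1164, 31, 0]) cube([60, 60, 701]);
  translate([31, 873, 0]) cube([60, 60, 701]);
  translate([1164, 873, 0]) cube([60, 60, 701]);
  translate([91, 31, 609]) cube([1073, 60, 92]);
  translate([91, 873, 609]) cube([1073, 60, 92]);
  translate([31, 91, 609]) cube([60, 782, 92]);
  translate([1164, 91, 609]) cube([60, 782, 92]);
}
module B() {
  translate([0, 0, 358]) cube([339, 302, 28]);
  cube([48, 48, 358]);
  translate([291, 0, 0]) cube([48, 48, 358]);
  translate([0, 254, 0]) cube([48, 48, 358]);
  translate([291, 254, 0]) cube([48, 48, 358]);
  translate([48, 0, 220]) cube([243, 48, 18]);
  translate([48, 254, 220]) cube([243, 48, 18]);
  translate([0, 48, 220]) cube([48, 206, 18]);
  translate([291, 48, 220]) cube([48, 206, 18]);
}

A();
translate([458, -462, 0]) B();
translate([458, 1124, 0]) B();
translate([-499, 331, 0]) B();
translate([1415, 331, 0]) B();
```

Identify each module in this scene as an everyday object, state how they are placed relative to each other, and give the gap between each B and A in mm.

Each stool's nearest face is 160 mm from the table's bounding box.

A is a table. B is a stool. Four stools sit around the table at the −y, +y, −x, +x sides. The gap between each stool and the table is 160 mm.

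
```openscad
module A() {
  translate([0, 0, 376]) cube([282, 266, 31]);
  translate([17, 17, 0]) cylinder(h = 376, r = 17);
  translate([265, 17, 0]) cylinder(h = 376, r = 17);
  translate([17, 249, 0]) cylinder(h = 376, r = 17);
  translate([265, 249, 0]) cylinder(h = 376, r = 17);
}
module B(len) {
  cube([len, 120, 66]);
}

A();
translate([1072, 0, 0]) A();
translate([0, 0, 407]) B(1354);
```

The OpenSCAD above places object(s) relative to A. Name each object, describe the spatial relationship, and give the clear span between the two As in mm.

A is a stool. B is a beam. A beam spans the tops of two stools. The clear span between the two stools is 790 mm.

Second stool starts at x = 1072; first ends at x = 282; clear span = 1072 − 282 = 790 mm.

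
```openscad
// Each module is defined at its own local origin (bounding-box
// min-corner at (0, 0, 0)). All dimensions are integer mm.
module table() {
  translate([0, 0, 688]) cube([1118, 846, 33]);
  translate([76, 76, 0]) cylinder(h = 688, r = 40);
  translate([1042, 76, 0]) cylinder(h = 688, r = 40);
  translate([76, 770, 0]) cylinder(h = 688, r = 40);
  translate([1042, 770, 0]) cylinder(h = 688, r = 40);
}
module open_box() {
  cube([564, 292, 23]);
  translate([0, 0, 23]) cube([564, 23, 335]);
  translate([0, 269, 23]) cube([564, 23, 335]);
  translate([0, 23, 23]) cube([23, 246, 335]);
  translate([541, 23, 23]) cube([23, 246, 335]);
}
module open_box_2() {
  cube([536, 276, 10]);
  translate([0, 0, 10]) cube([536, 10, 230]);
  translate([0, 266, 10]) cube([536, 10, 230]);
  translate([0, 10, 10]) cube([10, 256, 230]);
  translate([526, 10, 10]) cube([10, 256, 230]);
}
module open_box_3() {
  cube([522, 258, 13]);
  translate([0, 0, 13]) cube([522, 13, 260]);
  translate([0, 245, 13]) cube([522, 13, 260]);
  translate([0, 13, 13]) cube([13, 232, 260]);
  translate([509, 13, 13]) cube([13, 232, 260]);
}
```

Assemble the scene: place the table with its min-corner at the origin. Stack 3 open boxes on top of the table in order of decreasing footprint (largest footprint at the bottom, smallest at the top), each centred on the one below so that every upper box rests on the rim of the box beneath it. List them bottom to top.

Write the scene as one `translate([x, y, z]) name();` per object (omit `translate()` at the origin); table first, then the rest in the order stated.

table();
translate([277, 277, 721]) open_box();
translate([291, 285, 1079]) open_box_2();
translate([298, 294, 1319]) open_box_3();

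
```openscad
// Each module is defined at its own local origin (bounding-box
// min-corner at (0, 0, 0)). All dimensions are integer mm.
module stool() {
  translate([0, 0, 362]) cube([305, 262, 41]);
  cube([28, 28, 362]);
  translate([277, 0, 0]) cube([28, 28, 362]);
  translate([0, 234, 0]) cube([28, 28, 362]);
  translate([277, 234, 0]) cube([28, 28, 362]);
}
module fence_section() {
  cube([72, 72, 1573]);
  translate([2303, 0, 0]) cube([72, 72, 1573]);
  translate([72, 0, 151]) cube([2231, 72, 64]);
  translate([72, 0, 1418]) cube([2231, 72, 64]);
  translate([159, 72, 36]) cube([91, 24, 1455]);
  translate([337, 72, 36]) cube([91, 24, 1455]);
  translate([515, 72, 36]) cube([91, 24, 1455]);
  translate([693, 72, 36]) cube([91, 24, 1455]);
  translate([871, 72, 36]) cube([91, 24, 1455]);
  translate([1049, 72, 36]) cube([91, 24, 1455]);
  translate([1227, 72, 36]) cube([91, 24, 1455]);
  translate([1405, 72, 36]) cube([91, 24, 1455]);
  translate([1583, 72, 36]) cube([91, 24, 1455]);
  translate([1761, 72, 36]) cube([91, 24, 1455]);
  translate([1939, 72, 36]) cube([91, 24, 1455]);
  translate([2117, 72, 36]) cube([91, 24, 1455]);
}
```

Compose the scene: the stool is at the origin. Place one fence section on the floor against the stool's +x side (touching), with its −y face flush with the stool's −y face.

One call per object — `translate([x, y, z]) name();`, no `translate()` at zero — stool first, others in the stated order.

stool();
translate([305, 0, 0]) fence_section();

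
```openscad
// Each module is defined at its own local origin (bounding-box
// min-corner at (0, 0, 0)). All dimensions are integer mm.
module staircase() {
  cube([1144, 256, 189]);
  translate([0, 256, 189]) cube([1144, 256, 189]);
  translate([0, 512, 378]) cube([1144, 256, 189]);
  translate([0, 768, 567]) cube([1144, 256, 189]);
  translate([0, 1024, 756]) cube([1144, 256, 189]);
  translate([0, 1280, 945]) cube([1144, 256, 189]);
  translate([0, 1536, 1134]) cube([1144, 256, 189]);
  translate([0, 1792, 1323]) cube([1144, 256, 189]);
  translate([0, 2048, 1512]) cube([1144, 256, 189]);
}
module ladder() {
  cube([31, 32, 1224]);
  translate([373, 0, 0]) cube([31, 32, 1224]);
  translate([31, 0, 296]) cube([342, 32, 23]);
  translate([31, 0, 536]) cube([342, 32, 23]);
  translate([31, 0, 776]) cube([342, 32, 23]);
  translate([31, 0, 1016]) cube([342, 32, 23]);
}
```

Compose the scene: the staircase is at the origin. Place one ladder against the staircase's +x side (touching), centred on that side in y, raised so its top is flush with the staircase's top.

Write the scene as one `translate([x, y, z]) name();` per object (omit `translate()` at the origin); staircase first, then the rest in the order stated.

staircase();
translate([1144, 1136, 477]) ladder();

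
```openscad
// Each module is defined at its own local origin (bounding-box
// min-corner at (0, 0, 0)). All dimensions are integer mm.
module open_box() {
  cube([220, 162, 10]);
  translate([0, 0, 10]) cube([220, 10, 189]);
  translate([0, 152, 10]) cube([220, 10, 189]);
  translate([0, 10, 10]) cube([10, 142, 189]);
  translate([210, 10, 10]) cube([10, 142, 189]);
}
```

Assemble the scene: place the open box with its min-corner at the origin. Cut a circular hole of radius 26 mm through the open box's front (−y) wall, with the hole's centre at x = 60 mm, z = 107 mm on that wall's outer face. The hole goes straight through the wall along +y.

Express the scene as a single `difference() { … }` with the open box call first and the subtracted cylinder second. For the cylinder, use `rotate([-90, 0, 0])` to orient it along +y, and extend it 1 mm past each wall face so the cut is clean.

difference() {
  open_box();
  translate([60, -1, 107]) rotate([-90, 0, 0]) cylinder(h = 12, r = 26);
}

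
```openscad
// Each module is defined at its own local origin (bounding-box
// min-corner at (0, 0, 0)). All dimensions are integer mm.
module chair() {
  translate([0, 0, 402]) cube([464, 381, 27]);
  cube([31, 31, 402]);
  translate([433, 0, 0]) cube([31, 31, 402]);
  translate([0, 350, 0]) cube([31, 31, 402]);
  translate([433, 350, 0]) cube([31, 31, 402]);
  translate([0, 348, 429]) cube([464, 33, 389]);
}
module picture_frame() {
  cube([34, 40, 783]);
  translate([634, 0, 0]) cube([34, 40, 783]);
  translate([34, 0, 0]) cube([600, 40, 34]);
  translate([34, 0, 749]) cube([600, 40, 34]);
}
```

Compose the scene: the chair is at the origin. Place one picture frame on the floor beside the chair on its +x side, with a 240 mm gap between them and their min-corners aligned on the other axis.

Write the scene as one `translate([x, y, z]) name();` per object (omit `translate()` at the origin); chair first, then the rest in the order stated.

chair();
translate([704, 0, 0]) picture_frame();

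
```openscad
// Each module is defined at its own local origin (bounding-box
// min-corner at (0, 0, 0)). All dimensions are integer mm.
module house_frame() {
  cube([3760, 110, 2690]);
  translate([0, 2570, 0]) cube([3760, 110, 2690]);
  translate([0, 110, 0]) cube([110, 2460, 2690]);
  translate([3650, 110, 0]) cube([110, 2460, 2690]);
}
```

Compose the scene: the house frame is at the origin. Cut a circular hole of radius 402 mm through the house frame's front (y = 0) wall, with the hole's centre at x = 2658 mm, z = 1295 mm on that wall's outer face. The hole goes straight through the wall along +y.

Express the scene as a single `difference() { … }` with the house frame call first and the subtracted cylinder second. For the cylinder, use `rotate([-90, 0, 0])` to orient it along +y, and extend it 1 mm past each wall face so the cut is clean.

difference() {
  house_frame();
  translate([2658, -1, 1295]) rotate([-90, 0, 0]) cylinder(h = 112, r = 402);
}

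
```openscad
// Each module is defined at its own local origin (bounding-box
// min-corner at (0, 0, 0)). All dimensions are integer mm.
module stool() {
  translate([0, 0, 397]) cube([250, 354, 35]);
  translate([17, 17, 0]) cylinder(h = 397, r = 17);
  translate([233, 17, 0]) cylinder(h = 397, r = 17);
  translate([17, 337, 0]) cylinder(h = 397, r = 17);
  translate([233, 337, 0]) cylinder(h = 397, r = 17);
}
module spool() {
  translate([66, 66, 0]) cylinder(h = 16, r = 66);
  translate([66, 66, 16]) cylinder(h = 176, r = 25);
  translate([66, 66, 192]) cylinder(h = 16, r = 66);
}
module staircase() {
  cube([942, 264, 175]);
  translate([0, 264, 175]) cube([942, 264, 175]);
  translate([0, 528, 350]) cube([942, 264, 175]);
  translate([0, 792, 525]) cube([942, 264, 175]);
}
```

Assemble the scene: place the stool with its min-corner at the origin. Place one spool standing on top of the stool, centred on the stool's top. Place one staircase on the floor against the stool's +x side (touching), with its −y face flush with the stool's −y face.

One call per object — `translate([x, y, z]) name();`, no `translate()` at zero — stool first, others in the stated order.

stool();
translate([59, 111, 432]) spool();
translate([250, 0, 0]) staircase();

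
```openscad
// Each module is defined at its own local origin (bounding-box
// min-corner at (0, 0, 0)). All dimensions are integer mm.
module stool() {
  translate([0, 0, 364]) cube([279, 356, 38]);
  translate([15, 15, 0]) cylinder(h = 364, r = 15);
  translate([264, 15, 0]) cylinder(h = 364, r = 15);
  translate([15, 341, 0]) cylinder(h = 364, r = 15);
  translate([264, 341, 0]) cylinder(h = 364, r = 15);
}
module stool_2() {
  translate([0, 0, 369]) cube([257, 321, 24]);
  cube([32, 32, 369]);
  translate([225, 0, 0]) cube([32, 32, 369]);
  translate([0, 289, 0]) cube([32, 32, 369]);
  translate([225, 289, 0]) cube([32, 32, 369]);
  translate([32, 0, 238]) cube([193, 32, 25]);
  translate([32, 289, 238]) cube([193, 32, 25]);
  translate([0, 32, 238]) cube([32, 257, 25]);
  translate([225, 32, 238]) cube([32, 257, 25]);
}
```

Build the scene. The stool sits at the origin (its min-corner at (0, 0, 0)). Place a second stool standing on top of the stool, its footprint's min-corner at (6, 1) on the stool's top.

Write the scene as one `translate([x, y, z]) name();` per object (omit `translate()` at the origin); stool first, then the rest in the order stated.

stool();
translate([6, 1, 402]) stool_2();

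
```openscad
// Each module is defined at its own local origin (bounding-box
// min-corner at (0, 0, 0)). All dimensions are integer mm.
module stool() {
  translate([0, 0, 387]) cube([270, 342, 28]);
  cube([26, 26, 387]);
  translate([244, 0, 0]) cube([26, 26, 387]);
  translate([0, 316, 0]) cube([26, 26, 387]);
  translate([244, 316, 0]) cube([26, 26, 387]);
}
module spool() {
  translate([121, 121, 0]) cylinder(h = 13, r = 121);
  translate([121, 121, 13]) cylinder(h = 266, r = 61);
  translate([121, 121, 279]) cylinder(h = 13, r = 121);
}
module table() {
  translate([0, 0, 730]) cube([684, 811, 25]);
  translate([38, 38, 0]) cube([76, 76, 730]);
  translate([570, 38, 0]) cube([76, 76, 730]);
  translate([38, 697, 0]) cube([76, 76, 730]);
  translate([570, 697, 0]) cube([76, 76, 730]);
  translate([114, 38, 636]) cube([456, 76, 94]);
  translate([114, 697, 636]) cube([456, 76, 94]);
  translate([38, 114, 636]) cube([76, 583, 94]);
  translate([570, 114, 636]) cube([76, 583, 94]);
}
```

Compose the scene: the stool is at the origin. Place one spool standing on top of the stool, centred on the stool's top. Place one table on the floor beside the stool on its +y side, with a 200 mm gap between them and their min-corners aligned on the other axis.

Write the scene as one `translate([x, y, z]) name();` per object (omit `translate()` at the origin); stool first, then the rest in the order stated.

stool();
translate([14, 50, 415]) spool();
translate([0, 542, 0]) table();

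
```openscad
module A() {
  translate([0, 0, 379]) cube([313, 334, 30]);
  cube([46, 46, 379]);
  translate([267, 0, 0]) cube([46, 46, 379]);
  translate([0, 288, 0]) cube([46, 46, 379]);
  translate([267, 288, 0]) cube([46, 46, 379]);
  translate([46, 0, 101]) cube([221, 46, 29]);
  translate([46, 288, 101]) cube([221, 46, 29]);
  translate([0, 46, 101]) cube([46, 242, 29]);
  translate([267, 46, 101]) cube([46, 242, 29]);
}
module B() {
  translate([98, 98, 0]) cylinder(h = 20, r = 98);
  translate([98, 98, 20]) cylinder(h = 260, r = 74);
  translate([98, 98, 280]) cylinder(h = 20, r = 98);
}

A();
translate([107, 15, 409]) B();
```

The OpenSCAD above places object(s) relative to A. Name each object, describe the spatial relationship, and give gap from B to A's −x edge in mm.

The spool's min-x is at 107; the stool's min-x is 0; gap = 107 mm.

A is a stool. B is a spool. The spool is on top of the stool. The gap from the spool to the stool's −x edge is 107 mm.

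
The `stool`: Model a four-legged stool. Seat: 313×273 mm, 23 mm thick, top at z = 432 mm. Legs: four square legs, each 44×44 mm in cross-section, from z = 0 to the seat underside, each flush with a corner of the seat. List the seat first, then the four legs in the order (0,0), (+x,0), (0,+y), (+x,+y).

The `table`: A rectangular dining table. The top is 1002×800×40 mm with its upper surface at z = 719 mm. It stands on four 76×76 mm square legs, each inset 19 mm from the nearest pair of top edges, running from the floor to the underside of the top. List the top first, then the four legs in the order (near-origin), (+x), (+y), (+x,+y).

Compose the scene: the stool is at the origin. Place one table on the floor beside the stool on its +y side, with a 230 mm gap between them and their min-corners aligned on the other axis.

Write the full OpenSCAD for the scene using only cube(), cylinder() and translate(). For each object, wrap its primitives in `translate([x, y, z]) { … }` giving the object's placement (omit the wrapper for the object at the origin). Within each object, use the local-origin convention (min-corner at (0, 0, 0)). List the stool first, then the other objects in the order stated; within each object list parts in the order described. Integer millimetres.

translate([0, 0, 409]) cube([313, 273, 23]);
cube([44, 44, 409]);
translate([269, 0, 0]) cube([44, 44, 409]);
translate([0, 229, 0]) cube([44, 44, 409]);
translate([269, 229, 0]) cube([44, 44, 409]);
translate([0, 503, 0]) {
  translate([0, 0, 679]) cube([1002, 800, 40]);
  translate([19, 19, 0]) cube([76, 76, 679]);
  translate([907, 19, 0]) cube([76, 76, 679]);
  translate([19, 705, 0]) cube([76, 76, 679]);
  translate([907, 705, 0]) cube([76, 76, 679]);
}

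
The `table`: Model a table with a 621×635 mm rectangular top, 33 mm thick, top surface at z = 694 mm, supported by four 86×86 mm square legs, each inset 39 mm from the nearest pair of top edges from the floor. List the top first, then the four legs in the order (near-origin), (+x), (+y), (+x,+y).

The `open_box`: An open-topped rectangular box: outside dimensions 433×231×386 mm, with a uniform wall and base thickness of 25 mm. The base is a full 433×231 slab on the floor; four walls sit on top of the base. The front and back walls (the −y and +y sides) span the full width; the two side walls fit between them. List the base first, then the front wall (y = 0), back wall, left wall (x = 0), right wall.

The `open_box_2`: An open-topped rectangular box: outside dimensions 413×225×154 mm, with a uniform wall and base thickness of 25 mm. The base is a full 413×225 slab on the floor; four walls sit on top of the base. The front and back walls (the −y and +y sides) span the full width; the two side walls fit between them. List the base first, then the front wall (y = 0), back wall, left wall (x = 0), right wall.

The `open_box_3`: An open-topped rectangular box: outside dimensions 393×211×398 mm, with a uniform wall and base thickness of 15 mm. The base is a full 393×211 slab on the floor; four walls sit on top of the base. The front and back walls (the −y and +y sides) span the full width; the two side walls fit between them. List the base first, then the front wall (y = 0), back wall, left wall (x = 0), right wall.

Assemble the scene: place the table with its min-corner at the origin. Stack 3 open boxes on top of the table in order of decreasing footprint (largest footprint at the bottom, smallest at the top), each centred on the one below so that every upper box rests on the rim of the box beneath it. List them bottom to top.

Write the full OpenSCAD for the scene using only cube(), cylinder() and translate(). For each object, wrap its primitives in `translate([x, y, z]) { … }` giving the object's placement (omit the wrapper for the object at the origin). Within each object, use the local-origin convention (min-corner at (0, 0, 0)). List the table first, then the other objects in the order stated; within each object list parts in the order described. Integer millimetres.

translate([0, 0, 661]) cube([621, 635, 33]);
translate([39, 39, 0]) cube([86, 86, 661]);
translate([496, 39, 0]) cube([86, 86, 661]);
translate([39, 510, 0]) cube([86, 86, 661]);
translate([496, 510, 0]) cube([86, 86, 661]);
translate([94, 202, 694]) {
  cube([433, 231, 25]);
  translate([0, 0, 25]) cube([433, 25, 361]);
  translate([0, 206, 25]) cube([433, 25, 361]);
  translate([0, 25, 25]) cube([25, 181, 361]);
  translate([408, 25, 25]) cube([25, 181, 361]);
}
translate([104, 205, 1080]) {
  cube([413, 225, 25]);
  translate([0, 0, 25]) cube([413, 25, 129]);
  translate([0, 200, 25]) cube([413, 25, 129]);
  translate([0, 25, 25]) cube([25, 175, 129]);
  translate([388, 25, 25]) cube([25, 175, 129]);
}
translate([114, 212, 1234]) {
  cube([393, 211, 15]);
  translate([0, 0, 15]) cube([393, 15, 383]);
  translate([0, 196, 15]) cube([393, 15, 383]);
  translate([0, 15, 15]) cube([15, 181, 383]);
  translate([378, 15, 15]) cube([15, 181, 383]);
}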